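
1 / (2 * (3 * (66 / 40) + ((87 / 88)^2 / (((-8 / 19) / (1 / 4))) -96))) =-619520 / 113533647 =-0.01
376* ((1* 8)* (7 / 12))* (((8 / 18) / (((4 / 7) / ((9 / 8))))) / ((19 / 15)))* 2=46060 / 19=2424.21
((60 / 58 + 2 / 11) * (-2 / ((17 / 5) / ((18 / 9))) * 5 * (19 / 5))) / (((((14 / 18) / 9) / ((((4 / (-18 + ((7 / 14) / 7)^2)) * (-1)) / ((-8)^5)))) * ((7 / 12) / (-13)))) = -29110185 / 612061472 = -0.05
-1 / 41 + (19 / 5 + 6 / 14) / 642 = -8201 / 460635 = -0.02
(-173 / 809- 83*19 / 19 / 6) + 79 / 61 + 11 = -518785 / 296094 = -1.75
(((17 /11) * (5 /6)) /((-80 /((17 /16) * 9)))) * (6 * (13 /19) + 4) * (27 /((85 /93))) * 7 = -6274989 /24320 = -258.02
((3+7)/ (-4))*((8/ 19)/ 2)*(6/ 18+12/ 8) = -55/ 57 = -0.96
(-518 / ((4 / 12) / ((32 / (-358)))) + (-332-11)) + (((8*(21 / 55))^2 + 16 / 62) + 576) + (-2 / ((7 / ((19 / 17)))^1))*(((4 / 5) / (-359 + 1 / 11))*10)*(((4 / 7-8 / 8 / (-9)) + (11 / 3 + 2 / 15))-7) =47381775335735779 / 124206626780775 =381.48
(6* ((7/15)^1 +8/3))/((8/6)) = 141/10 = 14.10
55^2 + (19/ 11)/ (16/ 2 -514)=16837131/ 5566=3025.00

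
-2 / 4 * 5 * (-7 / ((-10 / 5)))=-35 / 4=-8.75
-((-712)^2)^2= -256992219136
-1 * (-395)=395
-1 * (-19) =19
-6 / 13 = -0.46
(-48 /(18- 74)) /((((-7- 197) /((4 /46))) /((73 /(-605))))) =73 /1655885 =0.00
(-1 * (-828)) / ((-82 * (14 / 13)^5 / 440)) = -3067.23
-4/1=-4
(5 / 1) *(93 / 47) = 465 / 47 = 9.89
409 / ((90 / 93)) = 12679 / 30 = 422.63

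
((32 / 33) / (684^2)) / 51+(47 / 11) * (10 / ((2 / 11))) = 11564961707 / 49212603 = 235.00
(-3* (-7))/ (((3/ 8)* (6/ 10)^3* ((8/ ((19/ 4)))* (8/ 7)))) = 116375/ 864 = 134.69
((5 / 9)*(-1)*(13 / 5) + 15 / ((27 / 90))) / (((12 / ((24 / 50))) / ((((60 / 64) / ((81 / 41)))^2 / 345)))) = 31939 / 25194240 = 0.00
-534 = -534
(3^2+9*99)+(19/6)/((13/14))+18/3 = 35467/39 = 909.41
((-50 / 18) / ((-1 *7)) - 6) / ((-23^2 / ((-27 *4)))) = -4236 / 3703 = -1.14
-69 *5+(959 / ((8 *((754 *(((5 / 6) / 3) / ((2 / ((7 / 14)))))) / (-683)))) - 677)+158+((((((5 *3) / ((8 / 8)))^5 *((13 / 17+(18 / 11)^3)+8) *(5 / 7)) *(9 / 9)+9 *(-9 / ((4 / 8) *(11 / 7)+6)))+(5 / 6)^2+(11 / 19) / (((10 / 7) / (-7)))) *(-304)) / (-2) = 1164970334187425567 / 1074827754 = 1083867000.88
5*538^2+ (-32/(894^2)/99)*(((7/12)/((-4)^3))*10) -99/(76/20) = 26107892552800745/18040354992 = 1447193.95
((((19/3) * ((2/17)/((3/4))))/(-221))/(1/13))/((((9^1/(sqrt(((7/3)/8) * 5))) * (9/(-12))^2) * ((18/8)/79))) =-192128 * sqrt(210)/5688387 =-0.49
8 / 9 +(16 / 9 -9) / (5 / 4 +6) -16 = -4204 / 261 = -16.11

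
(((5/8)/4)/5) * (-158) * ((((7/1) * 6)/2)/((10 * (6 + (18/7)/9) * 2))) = -11613/14080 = -0.82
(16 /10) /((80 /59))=59 /50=1.18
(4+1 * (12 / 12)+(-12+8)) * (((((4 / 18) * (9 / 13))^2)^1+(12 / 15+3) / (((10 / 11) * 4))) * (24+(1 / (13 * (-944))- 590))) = -250894768313 / 414793600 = -604.87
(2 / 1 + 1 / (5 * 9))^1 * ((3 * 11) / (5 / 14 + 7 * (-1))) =-10.05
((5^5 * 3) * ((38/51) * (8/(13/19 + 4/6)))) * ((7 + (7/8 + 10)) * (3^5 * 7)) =21382481250/17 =1257793014.71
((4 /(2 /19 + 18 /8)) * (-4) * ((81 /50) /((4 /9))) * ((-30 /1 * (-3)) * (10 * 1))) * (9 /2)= -100284.34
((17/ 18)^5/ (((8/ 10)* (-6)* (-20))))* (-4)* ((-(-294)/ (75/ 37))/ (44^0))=-4.54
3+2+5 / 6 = 35 / 6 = 5.83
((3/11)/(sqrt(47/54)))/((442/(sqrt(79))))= 9* sqrt(22278)/228514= 0.01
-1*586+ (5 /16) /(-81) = -759461 /1296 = -586.00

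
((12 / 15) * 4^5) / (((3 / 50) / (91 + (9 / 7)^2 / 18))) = 182824960 / 147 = 1243707.21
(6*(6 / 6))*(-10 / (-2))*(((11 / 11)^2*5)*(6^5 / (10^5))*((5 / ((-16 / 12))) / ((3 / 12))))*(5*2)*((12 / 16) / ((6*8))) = -2187 / 80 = -27.34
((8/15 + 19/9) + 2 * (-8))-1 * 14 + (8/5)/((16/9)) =-2381/90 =-26.46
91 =91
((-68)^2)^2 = 21381376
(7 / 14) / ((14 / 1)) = 0.04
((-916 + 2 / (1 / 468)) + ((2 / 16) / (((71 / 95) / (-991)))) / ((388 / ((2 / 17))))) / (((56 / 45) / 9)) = 15135309675 / 104902784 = 144.28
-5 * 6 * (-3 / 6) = 15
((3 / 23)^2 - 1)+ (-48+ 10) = -20622 / 529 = -38.98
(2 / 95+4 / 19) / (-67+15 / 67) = -737 / 212515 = -0.00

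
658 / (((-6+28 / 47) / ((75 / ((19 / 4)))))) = -1922.46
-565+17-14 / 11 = -6042 / 11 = -549.27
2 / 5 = 0.40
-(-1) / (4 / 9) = 9 / 4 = 2.25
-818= -818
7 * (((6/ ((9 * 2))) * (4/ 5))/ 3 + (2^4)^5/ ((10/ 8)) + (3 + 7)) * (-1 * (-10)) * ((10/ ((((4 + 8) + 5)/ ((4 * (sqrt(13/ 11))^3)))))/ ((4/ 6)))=137407051600 * sqrt(143)/ 6171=266269543.18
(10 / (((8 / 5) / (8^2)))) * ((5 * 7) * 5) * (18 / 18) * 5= 350000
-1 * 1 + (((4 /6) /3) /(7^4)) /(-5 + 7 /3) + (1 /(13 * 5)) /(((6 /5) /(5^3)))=75227 /124852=0.60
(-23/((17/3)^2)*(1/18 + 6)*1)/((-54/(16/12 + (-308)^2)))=7619.74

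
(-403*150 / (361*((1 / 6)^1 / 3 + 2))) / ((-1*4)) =272025 / 13357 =20.37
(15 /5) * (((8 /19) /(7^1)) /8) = 3 /133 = 0.02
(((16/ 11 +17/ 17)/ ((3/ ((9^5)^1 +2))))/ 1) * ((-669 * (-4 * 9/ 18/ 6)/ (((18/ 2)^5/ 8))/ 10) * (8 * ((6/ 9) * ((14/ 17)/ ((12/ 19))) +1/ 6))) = 1209.73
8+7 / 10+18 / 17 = 1659 / 170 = 9.76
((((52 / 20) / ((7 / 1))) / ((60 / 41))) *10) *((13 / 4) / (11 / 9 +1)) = 20787 / 5600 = 3.71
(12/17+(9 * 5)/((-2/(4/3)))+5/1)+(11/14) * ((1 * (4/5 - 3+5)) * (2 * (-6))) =-4309/85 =-50.69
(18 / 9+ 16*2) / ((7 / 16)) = 544 / 7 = 77.71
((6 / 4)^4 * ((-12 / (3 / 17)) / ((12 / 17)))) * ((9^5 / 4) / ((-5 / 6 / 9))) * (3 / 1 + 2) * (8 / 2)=12440502369 / 8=1555062796.12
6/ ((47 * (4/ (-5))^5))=-9375/ 24064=-0.39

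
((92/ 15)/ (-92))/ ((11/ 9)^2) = -27/ 605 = -0.04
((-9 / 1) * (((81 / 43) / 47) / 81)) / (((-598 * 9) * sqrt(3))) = sqrt(3) / 3625674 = 0.00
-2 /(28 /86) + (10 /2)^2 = 132 /7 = 18.86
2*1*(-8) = -16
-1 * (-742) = 742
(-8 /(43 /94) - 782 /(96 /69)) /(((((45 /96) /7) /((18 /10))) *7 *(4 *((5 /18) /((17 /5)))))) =-6809.95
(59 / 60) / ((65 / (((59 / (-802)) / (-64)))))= 3481 / 200179200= 0.00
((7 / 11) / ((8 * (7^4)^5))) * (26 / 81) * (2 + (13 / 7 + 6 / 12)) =0.00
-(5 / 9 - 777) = 6988 / 9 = 776.44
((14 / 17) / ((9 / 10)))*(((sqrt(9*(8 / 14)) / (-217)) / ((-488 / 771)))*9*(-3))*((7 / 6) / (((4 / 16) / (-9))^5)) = 349645662720*sqrt(7) / 32147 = 28776416.79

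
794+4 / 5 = 3974 / 5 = 794.80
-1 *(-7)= 7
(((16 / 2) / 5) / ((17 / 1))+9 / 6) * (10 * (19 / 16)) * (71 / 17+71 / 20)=13526423 / 92480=146.26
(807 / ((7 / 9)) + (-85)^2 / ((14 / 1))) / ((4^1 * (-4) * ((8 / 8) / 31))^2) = 20902711 / 3584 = 5832.23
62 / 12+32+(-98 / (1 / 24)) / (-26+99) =2167 / 438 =4.95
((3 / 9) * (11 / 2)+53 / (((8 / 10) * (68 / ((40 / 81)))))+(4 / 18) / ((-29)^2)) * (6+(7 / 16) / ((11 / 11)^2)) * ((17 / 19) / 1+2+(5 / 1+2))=12976653893 / 88012332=147.44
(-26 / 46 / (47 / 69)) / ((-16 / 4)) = 39 / 188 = 0.21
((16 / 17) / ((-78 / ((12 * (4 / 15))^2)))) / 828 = -512 / 3431025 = -0.00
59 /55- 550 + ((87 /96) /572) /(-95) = -190903737 /347776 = -548.93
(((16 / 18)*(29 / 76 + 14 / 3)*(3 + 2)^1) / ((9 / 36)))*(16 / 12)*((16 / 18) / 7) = 1473280 / 96957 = 15.20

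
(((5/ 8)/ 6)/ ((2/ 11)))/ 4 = 55/ 384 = 0.14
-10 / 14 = -5 / 7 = -0.71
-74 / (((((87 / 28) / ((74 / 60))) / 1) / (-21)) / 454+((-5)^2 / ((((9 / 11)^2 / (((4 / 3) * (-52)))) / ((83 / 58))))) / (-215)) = -4.29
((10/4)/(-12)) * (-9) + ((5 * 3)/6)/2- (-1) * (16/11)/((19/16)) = 7273/1672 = 4.35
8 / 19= 0.42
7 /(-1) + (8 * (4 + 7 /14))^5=60466169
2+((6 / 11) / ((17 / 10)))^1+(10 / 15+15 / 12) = 9509 / 2244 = 4.24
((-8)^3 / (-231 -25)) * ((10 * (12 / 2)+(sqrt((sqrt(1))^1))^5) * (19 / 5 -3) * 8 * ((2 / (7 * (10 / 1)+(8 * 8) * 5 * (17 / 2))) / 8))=488 / 6975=0.07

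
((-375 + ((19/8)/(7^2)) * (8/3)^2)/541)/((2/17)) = -2808791/477162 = -5.89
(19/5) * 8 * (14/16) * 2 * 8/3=2128/15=141.87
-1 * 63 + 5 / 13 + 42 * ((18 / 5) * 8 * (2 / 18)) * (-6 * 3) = -161318 / 65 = -2481.82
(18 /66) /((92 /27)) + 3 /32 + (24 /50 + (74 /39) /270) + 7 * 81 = 120983960491 /213127200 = 567.66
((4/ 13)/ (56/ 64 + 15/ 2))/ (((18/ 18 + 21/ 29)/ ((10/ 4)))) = 232/ 4355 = 0.05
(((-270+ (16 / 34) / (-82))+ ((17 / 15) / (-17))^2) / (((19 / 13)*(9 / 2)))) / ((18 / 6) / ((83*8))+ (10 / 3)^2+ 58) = -731008740592 / 1230710063625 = -0.59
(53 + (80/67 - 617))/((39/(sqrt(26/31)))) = -13.22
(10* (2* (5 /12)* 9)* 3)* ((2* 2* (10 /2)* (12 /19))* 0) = 0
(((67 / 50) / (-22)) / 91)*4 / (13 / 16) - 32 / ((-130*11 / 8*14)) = 3088 / 325325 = 0.01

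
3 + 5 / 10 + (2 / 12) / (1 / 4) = 25 / 6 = 4.17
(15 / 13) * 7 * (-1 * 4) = -420 / 13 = -32.31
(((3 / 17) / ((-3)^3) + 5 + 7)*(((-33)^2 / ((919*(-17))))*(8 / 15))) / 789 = -355256 / 628653897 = -0.00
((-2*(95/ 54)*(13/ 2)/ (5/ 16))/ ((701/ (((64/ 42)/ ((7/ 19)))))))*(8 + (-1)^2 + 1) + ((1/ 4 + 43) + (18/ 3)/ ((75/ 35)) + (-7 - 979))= -52544156531/ 55645380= -944.27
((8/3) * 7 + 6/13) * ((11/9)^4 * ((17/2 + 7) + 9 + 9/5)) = 1436267459/1279395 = 1122.61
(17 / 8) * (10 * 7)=595 / 4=148.75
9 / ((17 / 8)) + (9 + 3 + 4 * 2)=24.24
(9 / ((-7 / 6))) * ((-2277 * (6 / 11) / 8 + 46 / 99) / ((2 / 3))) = 551655 / 308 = 1791.09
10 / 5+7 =9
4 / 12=1 / 3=0.33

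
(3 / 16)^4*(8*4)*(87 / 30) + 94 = 1927469 / 20480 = 94.11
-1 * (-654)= 654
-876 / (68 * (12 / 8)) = -146 / 17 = -8.59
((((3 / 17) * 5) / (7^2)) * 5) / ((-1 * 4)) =-75 / 3332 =-0.02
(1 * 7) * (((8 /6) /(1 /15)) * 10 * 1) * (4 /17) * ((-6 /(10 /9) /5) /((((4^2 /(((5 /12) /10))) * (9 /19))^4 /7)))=-6385729 /2806920511488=-0.00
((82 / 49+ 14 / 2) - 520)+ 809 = 14586 / 49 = 297.67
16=16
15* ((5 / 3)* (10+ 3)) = 325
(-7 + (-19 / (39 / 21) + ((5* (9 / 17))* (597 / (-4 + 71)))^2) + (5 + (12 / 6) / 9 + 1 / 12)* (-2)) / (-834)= -160432358335 / 253179977076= -0.63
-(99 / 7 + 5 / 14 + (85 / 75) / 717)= -311929 / 21510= -14.50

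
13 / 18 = 0.72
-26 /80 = -13 /40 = -0.32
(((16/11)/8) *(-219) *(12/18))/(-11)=292/121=2.41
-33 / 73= -0.45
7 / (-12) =-7 / 12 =-0.58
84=84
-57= -57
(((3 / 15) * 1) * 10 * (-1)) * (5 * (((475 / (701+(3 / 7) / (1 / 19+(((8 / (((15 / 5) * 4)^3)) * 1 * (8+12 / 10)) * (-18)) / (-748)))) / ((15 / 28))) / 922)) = -2129848700 / 157021005777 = -0.01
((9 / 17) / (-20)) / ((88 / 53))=-477 / 29920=-0.02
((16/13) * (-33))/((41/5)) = -2640/533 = -4.95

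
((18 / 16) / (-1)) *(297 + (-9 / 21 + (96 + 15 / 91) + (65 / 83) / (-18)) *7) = -18778147 / 17264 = -1087.71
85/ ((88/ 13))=1105/ 88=12.56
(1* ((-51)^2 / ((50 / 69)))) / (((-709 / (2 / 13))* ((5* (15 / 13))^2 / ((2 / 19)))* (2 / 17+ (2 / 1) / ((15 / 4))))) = -13220883 / 3494040625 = -0.00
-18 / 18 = -1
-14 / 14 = -1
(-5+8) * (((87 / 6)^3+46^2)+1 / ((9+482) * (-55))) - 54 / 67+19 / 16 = 448548806999 / 28949360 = 15494.26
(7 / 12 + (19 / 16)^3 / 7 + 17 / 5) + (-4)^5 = -438585883 / 430080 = -1019.78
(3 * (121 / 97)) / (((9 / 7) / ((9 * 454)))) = 1153614 / 97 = 11892.93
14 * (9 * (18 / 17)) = 2268 / 17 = 133.41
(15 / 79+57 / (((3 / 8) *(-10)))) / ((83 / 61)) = -361669 / 32785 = -11.03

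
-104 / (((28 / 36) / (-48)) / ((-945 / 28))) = -1516320 / 7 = -216617.14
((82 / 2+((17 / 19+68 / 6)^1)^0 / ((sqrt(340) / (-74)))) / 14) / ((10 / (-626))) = -12833 / 70+11581 * sqrt(85) / 5950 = -165.38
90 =90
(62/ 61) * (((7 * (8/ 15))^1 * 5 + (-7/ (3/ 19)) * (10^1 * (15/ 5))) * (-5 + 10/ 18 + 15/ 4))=1524425/ 1647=925.58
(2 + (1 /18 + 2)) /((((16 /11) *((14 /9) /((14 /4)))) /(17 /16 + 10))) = 142131 /2048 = 69.40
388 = 388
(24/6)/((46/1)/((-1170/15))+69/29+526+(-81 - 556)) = -4524/123517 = -0.04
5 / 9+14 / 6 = 2.89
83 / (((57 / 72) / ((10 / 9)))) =6640 / 57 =116.49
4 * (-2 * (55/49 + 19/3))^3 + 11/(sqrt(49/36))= -42099097478/3176523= -13253.20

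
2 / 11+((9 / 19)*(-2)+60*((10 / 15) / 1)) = 8200 / 209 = 39.23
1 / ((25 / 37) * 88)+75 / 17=165629 / 37400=4.43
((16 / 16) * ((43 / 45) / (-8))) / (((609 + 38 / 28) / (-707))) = 212807 / 1538100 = 0.14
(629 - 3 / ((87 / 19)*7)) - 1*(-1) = 127871 / 203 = 629.91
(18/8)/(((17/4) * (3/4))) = 12/17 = 0.71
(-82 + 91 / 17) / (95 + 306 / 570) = -123785 / 154292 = -0.80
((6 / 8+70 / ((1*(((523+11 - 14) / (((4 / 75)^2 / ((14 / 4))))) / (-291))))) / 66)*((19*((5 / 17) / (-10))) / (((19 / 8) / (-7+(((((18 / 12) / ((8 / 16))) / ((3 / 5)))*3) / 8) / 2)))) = 6792037 / 437580000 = 0.02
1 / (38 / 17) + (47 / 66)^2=78997 / 82764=0.95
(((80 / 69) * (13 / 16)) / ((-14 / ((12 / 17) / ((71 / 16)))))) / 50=-208 / 971635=-0.00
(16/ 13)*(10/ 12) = 40/ 39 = 1.03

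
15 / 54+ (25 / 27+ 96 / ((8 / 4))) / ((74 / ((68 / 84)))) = 17056 / 20979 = 0.81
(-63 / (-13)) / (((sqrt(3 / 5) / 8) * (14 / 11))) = 132 * sqrt(15) / 13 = 39.33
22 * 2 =44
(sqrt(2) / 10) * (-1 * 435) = -87 * sqrt(2) / 2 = -61.52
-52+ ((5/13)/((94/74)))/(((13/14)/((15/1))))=-374186/7943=-47.11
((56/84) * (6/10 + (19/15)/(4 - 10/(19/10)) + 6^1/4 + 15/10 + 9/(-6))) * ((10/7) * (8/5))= 316/189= 1.67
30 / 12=5 / 2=2.50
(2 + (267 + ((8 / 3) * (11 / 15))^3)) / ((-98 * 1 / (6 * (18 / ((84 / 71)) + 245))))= -91782095371 / 20837250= -4404.71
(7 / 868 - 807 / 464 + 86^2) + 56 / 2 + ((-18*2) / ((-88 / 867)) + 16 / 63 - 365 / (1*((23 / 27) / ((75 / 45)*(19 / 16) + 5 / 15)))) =388970729549 / 57316644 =6786.35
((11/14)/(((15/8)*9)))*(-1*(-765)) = 748/21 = 35.62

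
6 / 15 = 2 / 5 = 0.40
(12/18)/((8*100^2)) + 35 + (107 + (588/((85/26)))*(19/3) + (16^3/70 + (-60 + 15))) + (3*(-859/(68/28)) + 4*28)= 4933776119/14280000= 345.50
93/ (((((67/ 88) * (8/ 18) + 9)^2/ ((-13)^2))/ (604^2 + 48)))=224817983799552/ 3418801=65759306.79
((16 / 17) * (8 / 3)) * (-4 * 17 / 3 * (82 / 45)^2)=-3442688 / 18225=-188.90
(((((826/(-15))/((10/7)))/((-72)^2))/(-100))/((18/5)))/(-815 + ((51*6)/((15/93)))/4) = -2891/47687097600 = -0.00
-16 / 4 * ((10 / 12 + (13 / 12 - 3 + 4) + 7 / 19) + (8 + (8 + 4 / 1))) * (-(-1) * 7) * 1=-37163 / 57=-651.98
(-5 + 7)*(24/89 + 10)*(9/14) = 8226/623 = 13.20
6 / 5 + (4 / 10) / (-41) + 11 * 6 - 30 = 7624 / 205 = 37.19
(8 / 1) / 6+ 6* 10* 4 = 241.33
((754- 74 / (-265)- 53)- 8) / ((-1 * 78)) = -183719 / 20670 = -8.89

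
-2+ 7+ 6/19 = 101/19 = 5.32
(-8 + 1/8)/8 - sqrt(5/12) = -63/64 - sqrt(15)/6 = -1.63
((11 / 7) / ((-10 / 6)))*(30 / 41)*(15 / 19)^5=-150356250 / 710640413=-0.21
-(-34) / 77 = 34 / 77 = 0.44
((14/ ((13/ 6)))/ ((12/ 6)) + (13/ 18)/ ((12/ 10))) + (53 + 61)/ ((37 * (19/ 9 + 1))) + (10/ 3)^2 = 5794205/ 363636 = 15.93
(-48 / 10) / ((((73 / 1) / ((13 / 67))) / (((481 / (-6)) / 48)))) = 6253 / 293460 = 0.02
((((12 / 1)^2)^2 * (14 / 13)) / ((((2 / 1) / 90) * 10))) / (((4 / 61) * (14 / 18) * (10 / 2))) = 25614144 / 65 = 394063.75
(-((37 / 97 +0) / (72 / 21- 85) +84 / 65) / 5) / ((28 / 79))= -52316881 / 72003100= -0.73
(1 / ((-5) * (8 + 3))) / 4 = -1 / 220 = -0.00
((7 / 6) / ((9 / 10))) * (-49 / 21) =-245 / 81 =-3.02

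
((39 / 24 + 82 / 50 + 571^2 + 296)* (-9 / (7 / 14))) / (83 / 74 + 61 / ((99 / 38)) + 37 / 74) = -2151691903251 / 9170600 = -234629.35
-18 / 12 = -3 / 2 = -1.50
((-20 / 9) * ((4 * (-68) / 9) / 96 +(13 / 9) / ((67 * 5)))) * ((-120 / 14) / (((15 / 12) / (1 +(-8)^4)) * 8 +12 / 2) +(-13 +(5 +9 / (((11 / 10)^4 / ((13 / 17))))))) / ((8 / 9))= -3.67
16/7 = 2.29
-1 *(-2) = 2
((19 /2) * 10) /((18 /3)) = 95 /6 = 15.83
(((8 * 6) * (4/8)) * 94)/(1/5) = 11280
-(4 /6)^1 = -2 /3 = -0.67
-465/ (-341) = 1.36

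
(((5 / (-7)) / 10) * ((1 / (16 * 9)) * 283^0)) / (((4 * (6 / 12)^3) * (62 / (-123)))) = 41 / 20832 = 0.00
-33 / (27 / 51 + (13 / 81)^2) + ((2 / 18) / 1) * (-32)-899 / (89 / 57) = -31682232791 / 49599522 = -638.76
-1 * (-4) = 4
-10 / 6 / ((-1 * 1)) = 5 / 3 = 1.67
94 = 94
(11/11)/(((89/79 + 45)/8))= 158/911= 0.17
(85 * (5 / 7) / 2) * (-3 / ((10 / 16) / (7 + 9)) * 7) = -16320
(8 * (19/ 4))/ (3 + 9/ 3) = 19/ 3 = 6.33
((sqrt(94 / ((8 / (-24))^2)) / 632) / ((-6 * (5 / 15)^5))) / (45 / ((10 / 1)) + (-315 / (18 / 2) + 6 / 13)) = 3159 * sqrt(94) / 493592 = 0.06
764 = 764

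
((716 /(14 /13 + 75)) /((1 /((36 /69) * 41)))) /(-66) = -3.05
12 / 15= 4 / 5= 0.80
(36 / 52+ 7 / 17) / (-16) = -61 / 884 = -0.07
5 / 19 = 0.26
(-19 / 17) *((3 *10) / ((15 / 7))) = -266 / 17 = -15.65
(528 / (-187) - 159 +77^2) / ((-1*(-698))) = 49021 / 5933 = 8.26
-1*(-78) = 78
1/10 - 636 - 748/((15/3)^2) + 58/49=-1628359/2450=-664.64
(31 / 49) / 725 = 0.00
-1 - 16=-17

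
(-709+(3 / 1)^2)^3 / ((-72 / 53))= 252486111.11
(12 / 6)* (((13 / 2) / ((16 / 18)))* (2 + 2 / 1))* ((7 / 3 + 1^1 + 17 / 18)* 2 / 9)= 1001 / 18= 55.61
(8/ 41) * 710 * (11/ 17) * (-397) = -24804560/ 697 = -35587.60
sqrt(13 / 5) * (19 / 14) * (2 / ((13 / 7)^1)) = 19 * sqrt(65) / 65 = 2.36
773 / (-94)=-773 / 94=-8.22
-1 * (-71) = 71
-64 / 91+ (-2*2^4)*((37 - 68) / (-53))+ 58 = 186070 / 4823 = 38.58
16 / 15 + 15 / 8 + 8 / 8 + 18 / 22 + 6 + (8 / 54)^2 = 3458369 / 320760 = 10.78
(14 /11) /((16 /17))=119 /88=1.35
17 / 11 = 1.55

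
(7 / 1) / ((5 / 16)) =112 / 5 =22.40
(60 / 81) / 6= 0.12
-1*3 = -3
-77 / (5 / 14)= -215.60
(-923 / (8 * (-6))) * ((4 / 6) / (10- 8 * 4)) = -923 / 1584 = -0.58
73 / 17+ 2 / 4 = 163 / 34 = 4.79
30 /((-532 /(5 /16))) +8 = 33973 /4256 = 7.98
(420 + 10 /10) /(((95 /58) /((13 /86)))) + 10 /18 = 1448878 /36765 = 39.41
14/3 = 4.67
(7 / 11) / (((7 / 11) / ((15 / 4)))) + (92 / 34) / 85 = 21859 / 5780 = 3.78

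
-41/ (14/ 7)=-41/ 2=-20.50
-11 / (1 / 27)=-297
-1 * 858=-858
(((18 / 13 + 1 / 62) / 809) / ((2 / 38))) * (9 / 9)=21451 / 652054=0.03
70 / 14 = 5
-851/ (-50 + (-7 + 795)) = -851/ 738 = -1.15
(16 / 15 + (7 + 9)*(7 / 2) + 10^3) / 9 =15856 / 135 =117.45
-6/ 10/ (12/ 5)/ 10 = -1/ 40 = -0.02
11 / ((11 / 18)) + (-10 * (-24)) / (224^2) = 18.00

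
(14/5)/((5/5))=14/5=2.80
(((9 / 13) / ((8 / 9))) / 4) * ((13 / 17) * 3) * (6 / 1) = 729 / 272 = 2.68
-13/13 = -1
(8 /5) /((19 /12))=96 /95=1.01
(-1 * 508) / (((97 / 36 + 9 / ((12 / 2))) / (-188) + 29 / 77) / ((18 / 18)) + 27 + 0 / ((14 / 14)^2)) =-264737088 / 14255317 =-18.57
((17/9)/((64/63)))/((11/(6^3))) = 3213/88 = 36.51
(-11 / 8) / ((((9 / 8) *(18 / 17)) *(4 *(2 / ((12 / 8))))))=-187 / 864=-0.22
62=62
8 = 8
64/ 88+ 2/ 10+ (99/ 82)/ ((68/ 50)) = 278313/ 153340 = 1.82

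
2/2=1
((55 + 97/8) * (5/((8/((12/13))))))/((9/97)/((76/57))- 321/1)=-260445/2158364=-0.12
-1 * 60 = -60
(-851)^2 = 724201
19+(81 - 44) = 56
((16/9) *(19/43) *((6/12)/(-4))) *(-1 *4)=152/387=0.39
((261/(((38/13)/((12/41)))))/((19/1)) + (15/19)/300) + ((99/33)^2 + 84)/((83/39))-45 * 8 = -7737554123/24569660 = -314.92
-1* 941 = -941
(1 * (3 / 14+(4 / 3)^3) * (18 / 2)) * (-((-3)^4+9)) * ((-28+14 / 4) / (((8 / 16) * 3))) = 34195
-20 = -20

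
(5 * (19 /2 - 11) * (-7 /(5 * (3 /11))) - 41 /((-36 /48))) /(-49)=-559 /294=-1.90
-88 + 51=-37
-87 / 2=-43.50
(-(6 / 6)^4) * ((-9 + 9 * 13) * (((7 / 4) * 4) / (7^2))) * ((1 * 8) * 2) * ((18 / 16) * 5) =-9720 / 7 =-1388.57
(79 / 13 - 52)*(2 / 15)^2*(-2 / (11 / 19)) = 30248 / 10725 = 2.82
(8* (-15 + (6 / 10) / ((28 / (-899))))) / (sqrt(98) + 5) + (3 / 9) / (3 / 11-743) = 235143319 / 12524610-9594* sqrt(2) / 365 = -18.40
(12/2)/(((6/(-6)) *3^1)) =-2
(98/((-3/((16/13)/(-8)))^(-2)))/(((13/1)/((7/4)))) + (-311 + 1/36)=338789/72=4705.40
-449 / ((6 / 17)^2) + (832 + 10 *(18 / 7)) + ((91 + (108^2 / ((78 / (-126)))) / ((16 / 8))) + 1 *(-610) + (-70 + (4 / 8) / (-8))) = -167164367 / 13104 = -12756.74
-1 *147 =-147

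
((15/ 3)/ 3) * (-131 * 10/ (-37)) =6550/ 111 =59.01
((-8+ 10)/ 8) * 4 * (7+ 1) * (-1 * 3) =-24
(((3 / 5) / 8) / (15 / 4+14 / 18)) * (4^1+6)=27 / 163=0.17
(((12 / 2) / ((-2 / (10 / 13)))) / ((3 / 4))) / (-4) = 10 / 13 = 0.77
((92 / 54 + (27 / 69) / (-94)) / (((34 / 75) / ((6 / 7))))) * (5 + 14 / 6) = 27282475 / 1157751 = 23.57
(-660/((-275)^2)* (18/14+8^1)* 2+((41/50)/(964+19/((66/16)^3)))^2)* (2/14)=-5352247563953170821/231159800366883080000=-0.02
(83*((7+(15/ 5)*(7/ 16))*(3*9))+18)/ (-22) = -847.56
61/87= 0.70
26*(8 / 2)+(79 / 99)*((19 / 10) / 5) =516301 / 4950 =104.30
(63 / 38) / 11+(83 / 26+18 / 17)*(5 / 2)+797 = 149241933 / 184756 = 807.78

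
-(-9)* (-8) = -72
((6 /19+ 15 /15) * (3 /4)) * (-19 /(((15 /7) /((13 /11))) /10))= -2275 /22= -103.41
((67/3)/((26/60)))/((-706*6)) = -335/27534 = -0.01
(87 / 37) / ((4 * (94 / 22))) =957 / 6956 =0.14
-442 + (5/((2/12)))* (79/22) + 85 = -2742/11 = -249.27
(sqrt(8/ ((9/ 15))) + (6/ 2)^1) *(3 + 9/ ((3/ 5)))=54 + 12 *sqrt(30)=119.73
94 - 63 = 31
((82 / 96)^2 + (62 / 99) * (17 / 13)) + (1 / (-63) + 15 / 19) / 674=22884937451 / 14767264512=1.55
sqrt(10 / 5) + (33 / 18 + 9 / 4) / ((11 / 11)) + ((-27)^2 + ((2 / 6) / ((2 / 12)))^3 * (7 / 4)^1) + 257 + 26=sqrt(2) + 12361 / 12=1031.50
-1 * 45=-45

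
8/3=2.67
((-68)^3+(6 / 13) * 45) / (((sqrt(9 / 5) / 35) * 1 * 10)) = -14305711 * sqrt(5) / 39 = -820219.03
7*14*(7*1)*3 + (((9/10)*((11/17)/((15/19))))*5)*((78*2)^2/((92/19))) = 40262736/1955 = 20594.75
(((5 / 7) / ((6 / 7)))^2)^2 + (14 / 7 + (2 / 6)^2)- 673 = -868847 / 1296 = -670.41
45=45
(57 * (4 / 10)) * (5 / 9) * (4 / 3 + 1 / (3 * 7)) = 17.49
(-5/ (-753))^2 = 25/ 567009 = 0.00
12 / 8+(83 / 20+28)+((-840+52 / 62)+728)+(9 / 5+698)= 385819 / 620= 622.29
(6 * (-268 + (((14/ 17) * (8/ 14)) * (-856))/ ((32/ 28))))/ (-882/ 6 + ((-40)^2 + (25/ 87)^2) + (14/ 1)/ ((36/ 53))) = -958053744/ 379249175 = -2.53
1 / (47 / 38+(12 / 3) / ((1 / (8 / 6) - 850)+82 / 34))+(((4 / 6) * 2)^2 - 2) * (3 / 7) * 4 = 24383558 / 56619339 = 0.43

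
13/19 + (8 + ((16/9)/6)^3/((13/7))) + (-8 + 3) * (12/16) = 96227009/19446804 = 4.95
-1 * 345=-345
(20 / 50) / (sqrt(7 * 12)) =sqrt(21) / 105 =0.04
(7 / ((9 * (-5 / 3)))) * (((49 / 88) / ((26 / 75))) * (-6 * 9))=46305 / 1144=40.48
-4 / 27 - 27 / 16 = -793 / 432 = -1.84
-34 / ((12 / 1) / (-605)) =1714.17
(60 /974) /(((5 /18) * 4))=27 /487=0.06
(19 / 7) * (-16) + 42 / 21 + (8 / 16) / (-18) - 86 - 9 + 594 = 115301 / 252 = 457.54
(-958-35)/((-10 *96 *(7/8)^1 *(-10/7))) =-331/400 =-0.83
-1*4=-4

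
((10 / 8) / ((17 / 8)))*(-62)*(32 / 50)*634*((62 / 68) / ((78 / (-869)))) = 8471345696 / 56355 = 150321.10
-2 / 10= -1 / 5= -0.20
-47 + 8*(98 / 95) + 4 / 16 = -14629 / 380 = -38.50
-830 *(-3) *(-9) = -22410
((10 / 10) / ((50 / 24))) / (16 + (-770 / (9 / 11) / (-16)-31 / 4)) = 864 / 120725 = 0.01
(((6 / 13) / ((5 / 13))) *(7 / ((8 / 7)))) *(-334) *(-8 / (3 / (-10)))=-65464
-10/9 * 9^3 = -810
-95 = -95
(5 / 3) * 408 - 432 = 248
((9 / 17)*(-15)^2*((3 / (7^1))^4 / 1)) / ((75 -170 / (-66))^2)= 7144929 / 10699931648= 0.00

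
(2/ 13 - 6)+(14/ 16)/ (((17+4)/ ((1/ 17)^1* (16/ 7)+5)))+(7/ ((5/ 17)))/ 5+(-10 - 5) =-14732593/ 928200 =-15.87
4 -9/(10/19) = -131/10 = -13.10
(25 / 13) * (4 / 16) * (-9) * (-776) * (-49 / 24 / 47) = -356475 / 2444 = -145.86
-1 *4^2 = -16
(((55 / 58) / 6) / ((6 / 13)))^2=511225 / 4359744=0.12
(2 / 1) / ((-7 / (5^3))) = -250 / 7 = -35.71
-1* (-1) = 1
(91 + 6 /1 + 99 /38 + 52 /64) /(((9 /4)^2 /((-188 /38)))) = -2869538 /29241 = -98.13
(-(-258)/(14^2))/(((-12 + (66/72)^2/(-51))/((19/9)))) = -1000008/4324201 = -0.23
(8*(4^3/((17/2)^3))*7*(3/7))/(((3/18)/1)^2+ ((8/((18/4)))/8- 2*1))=-49152/34391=-1.43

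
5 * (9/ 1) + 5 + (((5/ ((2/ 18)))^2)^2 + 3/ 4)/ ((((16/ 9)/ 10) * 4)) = 738119035/ 128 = 5766554.96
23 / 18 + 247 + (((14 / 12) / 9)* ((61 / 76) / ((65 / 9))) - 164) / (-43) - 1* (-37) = 1105358299 / 3823560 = 289.09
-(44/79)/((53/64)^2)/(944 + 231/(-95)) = -17121280/19849717039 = -0.00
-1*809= -809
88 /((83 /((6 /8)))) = 66 /83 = 0.80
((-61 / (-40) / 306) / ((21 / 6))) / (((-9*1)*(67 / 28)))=-61 / 922590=-0.00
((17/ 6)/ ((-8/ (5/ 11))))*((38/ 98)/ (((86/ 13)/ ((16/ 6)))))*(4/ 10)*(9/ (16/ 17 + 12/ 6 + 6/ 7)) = -0.02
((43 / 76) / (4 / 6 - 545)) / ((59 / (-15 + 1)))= 903 / 3661186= 0.00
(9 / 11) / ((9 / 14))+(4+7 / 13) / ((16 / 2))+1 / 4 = 2391 / 1144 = 2.09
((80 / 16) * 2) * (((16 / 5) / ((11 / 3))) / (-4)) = -24 / 11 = -2.18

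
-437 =-437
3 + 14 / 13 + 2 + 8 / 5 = 499 / 65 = 7.68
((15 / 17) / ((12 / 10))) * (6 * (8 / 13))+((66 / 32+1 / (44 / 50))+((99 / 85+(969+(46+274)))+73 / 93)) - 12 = 23238862631 / 18086640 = 1284.86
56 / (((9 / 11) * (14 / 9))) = 44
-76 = -76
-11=-11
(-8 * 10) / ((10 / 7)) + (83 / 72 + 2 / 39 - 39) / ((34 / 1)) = -106913 / 1872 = -57.11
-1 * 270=-270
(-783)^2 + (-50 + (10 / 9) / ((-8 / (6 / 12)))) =44138803 / 72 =613038.93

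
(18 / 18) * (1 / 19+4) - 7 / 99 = 3.98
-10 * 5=-50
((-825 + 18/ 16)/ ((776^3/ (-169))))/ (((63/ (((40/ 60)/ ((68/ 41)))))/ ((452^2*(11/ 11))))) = 0.39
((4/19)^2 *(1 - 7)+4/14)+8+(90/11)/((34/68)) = 677786/27797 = 24.38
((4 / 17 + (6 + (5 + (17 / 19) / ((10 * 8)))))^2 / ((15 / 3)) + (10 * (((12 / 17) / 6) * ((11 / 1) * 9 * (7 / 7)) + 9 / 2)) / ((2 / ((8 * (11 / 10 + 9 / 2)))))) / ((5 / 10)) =12159712982881 / 1669264000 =7284.48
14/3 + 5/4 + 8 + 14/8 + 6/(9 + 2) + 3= 634/33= 19.21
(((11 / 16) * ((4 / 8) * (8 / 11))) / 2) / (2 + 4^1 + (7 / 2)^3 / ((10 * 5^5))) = 31250 / 1500343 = 0.02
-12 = -12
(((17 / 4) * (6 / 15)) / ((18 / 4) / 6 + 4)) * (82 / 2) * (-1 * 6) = -8364 / 95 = -88.04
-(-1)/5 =1/5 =0.20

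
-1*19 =-19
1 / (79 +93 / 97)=97 / 7756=0.01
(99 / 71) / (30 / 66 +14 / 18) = 9801 / 8662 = 1.13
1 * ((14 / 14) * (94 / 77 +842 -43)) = 61617 / 77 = 800.22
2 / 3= 0.67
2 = 2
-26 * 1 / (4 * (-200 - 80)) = 13 / 560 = 0.02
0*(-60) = 0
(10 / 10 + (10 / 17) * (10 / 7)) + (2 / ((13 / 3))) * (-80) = -54273 / 1547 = -35.08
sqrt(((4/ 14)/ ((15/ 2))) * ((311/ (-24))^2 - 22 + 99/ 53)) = sqrt(25107170865)/ 66780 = 2.37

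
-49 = -49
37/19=1.95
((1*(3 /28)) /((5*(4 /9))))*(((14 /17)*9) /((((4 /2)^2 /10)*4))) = 243 /1088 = 0.22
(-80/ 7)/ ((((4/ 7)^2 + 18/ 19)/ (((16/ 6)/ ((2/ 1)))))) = -21280/ 1779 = -11.96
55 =55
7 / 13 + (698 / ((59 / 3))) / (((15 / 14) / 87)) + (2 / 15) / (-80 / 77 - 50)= 65164432256 / 22607325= 2882.45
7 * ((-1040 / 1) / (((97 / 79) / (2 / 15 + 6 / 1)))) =-10582208 / 291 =-36364.98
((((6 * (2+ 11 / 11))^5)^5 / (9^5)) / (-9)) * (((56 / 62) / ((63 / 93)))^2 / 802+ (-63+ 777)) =-12977812749606230797648656334848 / 401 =-32363622816973144133787170000.00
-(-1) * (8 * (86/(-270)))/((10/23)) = -3956/675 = -5.86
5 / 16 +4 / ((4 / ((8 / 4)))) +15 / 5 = 85 / 16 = 5.31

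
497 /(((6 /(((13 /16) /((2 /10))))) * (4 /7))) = 226135 /384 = 588.89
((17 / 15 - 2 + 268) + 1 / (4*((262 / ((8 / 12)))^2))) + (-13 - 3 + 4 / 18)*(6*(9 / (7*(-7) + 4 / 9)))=384285382813 / 1349884260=284.68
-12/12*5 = -5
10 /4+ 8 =21 /2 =10.50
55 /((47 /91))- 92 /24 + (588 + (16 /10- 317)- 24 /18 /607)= 321168497 /855870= 375.25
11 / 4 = 2.75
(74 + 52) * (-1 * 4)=-504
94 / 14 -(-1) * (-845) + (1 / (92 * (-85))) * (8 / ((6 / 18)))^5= -1856.52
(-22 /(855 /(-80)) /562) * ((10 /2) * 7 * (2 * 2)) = 24640 /48051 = 0.51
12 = 12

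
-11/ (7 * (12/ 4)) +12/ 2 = 115/ 21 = 5.48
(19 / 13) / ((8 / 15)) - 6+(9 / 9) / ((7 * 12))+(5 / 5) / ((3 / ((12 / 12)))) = -2.91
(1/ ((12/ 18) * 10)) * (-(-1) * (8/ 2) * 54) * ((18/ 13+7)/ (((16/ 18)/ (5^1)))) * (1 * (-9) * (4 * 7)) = -5006043/ 13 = -385080.23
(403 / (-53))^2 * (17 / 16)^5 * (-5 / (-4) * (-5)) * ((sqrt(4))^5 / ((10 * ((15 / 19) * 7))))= -4381353554747 / 15463612416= -283.33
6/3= 2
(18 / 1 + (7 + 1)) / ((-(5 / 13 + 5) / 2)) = -9.66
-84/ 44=-21/ 11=-1.91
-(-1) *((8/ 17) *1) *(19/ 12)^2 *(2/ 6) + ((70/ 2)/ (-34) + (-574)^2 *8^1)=1209835580/ 459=2635807.36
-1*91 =-91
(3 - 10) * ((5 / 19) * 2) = -70 / 19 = -3.68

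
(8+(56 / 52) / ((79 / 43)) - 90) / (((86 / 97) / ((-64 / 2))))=129765824 / 44161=2938.47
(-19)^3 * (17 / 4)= -116603 / 4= -29150.75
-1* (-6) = 6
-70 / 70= -1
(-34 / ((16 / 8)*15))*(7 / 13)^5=-285719 / 5569395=-0.05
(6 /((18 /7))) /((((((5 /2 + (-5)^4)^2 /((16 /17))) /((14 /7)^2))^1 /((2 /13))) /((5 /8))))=448 /208848315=0.00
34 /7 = 4.86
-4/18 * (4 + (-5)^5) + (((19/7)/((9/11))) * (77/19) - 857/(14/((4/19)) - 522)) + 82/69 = 44634281/62859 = 710.07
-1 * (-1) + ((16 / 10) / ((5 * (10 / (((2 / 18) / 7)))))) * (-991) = 0.50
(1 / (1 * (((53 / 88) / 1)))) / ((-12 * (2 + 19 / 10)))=-220 / 6201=-0.04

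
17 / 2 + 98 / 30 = 11.77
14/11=1.27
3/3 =1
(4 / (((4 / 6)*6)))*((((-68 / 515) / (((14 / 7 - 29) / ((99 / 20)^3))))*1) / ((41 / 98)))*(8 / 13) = 29935521 / 34311875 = 0.87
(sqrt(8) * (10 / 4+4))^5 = 1485172 * sqrt(2) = 2100350.38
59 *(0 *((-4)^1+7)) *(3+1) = 0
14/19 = 0.74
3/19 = 0.16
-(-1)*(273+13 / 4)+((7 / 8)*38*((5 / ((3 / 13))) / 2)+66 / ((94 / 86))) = 696.84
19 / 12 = 1.58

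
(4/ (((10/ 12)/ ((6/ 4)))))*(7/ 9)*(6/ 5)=168/ 25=6.72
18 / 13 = 1.38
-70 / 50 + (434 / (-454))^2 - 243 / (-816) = -13200931 / 70079440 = -0.19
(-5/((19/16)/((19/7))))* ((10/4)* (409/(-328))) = 10225/287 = 35.63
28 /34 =14 /17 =0.82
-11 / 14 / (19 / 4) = -22 / 133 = -0.17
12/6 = 2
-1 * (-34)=34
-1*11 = -11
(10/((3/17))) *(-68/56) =-1445/21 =-68.81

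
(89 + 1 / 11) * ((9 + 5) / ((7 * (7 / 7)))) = 178.18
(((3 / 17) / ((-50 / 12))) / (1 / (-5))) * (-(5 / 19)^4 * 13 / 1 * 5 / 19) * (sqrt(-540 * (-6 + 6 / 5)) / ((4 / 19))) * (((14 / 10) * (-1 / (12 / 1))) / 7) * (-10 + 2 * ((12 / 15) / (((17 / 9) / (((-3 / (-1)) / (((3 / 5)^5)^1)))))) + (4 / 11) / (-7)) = 649783875 * sqrt(2) / 2900033213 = 0.32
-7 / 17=-0.41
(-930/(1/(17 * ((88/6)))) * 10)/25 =-92752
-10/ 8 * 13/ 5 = -13/ 4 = -3.25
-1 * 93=-93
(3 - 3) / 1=0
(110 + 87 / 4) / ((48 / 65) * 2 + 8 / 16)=34255 / 514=66.64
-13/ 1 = -13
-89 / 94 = -0.95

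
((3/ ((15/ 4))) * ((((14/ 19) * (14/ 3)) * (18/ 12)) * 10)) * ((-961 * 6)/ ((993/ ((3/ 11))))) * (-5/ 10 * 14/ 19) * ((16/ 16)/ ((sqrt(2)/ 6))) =94931424 * sqrt(2)/ 1314401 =102.14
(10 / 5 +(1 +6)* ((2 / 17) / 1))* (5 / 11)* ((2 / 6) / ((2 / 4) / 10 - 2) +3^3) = 251120 / 7293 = 34.43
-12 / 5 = -2.40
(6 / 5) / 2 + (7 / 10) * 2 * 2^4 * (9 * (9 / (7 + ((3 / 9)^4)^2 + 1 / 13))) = 775588971 / 3018125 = 256.98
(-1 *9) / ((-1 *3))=3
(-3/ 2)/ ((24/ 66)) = -33/ 8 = -4.12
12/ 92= 3/ 23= 0.13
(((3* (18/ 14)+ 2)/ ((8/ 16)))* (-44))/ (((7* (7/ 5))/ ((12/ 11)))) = -19680/ 343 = -57.38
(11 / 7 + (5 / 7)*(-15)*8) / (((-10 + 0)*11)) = 589 / 770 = 0.76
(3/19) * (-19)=-3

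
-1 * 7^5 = -16807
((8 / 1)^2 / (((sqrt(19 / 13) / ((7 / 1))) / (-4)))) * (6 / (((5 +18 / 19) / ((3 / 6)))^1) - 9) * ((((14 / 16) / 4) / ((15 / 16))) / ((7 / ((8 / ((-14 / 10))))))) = -327680 * sqrt(247) / 2147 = -2398.65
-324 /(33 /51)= -5508 /11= -500.73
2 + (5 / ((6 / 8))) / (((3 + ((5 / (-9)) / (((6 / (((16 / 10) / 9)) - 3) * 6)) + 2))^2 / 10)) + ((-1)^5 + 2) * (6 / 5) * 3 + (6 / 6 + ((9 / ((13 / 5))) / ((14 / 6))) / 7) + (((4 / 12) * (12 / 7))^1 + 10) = 20.05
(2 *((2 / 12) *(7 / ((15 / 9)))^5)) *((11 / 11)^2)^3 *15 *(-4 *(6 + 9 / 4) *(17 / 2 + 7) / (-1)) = 4178035323 / 1250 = 3342428.26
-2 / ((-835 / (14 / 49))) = 4 / 5845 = 0.00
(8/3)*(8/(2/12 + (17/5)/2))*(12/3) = 45.71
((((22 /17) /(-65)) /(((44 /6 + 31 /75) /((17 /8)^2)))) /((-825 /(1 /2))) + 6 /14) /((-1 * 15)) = -1035857 /36254400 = -0.03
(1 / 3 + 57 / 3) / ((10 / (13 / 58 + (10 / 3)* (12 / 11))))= 821 / 110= 7.46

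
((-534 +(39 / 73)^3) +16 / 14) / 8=-1450618177 / 21784952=-66.59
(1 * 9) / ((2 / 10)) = 45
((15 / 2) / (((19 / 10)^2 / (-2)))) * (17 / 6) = -4250 / 361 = -11.77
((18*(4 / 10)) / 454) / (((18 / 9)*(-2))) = -9 / 2270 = -0.00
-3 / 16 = -0.19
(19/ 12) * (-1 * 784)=-3724/ 3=-1241.33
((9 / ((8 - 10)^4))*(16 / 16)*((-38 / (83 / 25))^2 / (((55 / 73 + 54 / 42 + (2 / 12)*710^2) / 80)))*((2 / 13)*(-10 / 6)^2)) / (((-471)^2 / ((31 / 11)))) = 893531406250 / 2345691709036279461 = 0.00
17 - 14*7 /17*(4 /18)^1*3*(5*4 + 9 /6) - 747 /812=-2755861 /41412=-66.55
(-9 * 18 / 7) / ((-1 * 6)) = 27 / 7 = 3.86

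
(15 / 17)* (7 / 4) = 105 / 68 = 1.54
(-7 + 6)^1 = -1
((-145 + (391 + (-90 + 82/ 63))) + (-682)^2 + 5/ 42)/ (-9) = -58625459/ 1134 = -51697.94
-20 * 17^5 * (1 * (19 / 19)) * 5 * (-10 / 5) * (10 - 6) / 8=141985700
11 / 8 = 1.38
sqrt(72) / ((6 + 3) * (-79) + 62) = -6 * sqrt(2) / 649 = -0.01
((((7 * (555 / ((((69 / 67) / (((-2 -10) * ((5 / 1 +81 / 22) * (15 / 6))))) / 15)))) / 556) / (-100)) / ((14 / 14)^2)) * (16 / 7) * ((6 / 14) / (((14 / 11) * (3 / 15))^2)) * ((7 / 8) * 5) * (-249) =-21884957510625 / 5012896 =-4365731.41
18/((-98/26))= -4.78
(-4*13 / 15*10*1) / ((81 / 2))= -208 / 243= -0.86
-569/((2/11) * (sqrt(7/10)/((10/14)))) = -31295 * sqrt(70)/98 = -2671.76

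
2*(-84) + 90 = -78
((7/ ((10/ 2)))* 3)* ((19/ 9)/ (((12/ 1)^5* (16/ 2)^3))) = 133/ 1911029760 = 0.00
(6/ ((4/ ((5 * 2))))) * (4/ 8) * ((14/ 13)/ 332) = 105/ 4316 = 0.02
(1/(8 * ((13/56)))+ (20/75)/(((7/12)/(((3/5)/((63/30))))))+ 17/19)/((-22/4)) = -189268/665665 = -0.28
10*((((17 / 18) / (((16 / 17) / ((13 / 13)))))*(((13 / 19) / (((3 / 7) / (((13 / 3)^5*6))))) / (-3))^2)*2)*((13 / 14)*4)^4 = 7692216002157558961960 / 84605938641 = 90918156877.82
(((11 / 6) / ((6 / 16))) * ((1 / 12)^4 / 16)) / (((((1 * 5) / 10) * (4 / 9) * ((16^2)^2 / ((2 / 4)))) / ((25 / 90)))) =55 / 391378894848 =0.00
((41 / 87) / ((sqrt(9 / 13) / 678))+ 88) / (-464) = -4633 * sqrt(13) / 20184 -11 / 58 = -1.02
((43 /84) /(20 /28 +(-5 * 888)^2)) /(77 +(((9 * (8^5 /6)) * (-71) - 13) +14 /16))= -86 /11557574640202455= -0.00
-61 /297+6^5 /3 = 769763 /297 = 2591.79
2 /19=0.11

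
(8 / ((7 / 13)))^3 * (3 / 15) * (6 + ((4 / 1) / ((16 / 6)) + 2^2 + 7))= 20809984 / 1715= 12134.10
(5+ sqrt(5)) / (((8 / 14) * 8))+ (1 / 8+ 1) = 2.71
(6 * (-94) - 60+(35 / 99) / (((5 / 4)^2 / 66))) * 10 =-18272 / 3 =-6090.67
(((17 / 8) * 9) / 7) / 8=153 / 448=0.34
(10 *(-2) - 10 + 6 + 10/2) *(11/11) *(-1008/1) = 19152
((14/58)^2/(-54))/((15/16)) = -392/340605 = -0.00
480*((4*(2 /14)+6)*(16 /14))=176640 /49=3604.90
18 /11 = 1.64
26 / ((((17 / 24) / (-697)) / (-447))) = 11436048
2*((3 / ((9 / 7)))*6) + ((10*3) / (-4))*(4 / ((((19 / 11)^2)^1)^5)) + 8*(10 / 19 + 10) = 687192048926798 / 6131066257801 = 112.08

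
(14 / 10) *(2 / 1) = 14 / 5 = 2.80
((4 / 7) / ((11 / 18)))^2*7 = 6.12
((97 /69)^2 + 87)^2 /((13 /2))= 358901030912 /294672573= 1217.97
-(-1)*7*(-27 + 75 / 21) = -164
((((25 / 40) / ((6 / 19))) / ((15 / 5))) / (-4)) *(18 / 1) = -2.97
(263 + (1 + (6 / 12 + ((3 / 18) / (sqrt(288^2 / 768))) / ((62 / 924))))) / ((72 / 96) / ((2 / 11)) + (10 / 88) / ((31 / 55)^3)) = 26908 * sqrt(3) / 928107 + 63037756 / 1134353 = 55.62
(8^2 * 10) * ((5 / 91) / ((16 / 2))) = 4.40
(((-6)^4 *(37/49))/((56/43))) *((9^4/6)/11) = 281840877/3773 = 74699.41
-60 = -60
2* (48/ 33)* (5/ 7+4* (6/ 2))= 2848/ 77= 36.99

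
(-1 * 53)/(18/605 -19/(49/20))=1571185/229018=6.86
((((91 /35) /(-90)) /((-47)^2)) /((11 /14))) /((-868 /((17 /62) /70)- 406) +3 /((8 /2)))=6188 /82534185689175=0.00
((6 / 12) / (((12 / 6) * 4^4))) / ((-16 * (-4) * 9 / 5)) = 5 / 589824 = 0.00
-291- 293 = -584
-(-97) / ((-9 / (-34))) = 3298 / 9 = 366.44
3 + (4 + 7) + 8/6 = 46/3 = 15.33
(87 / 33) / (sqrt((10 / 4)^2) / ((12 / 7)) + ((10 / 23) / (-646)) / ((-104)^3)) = 727025475072 / 402162080485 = 1.81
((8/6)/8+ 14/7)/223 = 13/1338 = 0.01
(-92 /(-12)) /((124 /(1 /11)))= 23 /4092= 0.01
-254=-254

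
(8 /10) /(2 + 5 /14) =56 /165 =0.34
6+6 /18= 19 /3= 6.33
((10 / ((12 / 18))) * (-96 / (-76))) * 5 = 1800 / 19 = 94.74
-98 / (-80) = 1.22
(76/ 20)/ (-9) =-19/ 45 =-0.42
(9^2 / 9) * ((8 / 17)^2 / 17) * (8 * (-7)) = -32256 / 4913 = -6.57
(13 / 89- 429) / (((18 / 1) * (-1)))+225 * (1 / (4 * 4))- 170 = -1693151 / 12816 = -132.11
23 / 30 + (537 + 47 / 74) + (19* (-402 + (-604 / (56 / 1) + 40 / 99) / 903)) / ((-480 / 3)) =4342847122591 / 7409223360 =586.14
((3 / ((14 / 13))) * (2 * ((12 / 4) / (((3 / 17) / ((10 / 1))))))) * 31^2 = 6371430 / 7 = 910204.29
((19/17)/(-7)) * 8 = -152/119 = -1.28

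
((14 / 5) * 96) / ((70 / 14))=1344 / 25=53.76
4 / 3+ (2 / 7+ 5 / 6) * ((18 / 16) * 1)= 871 / 336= 2.59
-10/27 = -0.37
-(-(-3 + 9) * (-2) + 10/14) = -89/7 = -12.71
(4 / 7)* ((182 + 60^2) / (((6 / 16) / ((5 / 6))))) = 302560 / 63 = 4802.54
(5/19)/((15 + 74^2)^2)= 5/572870539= 0.00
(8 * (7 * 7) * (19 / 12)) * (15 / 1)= 9310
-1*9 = -9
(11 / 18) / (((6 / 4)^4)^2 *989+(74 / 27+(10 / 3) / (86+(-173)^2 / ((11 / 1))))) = 0.00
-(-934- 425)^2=-1846881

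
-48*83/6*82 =-54448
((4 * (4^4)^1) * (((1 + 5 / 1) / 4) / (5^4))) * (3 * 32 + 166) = 402432 / 625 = 643.89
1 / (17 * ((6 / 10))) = 5 / 51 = 0.10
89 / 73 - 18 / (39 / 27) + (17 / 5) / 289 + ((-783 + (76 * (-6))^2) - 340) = 16681664729 / 80665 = 206801.77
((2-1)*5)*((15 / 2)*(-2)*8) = -600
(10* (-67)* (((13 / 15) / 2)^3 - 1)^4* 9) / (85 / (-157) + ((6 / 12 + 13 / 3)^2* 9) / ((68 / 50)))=-1010102455548579905789 / 36237633187500000000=-27.87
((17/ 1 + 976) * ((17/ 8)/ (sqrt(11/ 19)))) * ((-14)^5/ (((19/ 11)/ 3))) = -3404627604 * sqrt(209)/ 19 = -2590533173.54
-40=-40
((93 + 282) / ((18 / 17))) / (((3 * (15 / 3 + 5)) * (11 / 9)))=425 / 44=9.66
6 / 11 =0.55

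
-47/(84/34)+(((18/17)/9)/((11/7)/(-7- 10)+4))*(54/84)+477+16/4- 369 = 605401/6510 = 93.00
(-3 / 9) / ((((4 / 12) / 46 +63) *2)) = -23 / 8695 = -0.00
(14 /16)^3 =343 /512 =0.67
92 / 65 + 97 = 6397 / 65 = 98.42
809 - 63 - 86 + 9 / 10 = 6609 / 10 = 660.90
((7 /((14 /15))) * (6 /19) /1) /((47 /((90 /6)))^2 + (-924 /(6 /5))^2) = 10125 /2534689471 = 0.00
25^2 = 625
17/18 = 0.94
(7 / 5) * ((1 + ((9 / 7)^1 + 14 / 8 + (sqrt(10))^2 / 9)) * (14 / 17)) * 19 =172501 / 1530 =112.75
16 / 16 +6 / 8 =7 / 4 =1.75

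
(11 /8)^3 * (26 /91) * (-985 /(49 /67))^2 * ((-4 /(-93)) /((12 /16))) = 5796957573275 /75026448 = 77265.52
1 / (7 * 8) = 1 / 56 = 0.02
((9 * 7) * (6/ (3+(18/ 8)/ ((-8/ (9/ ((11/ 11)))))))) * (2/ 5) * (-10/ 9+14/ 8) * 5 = 5152/ 5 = 1030.40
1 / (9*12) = 1 / 108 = 0.01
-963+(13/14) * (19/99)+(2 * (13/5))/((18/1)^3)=-1080920509/1122660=-962.82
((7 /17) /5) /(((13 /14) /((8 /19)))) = 784 /20995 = 0.04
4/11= 0.36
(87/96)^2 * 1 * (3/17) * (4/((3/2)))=0.39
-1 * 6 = -6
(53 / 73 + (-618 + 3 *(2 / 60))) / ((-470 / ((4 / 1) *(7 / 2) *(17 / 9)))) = 17871301 / 514650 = 34.73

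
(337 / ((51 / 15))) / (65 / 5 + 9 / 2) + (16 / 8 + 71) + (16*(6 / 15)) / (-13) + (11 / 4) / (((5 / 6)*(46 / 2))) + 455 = 189758823 / 355810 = 533.32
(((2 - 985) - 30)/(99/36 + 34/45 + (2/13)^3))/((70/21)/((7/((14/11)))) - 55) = 2643966468/498201173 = 5.31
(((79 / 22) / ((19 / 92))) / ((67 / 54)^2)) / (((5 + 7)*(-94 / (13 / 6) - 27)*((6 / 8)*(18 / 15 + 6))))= -141726 / 57230261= -0.00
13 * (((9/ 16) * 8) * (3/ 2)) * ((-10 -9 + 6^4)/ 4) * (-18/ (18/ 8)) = -448227/ 2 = -224113.50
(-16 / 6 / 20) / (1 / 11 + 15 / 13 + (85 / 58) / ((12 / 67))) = -66352 / 4691365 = -0.01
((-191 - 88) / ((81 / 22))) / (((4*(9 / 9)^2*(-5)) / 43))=14663 / 90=162.92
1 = 1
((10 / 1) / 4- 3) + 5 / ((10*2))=-1 / 4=-0.25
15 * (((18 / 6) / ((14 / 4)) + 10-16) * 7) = -540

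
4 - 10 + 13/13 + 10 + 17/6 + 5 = 77/6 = 12.83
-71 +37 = -34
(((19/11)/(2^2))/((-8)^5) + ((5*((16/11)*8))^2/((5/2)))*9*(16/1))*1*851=165930652.55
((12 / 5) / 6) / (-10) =-1 / 25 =-0.04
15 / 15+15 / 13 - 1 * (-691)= 9011 / 13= 693.15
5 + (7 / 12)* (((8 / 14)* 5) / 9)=140 / 27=5.19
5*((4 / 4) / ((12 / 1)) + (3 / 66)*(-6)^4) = 38935 / 132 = 294.96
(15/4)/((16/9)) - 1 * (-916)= 58759/64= 918.11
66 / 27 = 22 / 9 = 2.44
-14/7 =-2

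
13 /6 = 2.17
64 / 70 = 32 / 35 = 0.91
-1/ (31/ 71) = -71/ 31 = -2.29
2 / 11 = 0.18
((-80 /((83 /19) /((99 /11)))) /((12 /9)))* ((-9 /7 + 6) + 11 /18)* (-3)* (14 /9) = 254980 /83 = 3072.05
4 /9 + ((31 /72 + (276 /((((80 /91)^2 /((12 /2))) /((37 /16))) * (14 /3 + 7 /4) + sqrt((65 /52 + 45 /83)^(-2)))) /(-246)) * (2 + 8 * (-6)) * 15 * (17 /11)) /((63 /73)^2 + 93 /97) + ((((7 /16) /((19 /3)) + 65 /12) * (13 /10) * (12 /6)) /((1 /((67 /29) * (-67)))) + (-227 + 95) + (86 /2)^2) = 1277894494088957171 /174220584858047760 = 7.33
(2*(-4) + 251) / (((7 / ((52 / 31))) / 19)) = 240084 / 217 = 1106.38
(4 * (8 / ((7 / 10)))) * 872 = 279040 / 7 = 39862.86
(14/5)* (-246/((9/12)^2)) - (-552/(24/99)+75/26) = 409337/390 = 1049.58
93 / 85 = 1.09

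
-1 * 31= -31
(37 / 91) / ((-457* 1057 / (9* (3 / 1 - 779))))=258408 / 43957459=0.01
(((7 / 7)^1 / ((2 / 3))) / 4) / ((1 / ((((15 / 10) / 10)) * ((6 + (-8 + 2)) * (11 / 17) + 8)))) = 9 / 20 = 0.45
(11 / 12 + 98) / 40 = 1187 / 480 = 2.47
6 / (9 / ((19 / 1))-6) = -38 / 35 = -1.09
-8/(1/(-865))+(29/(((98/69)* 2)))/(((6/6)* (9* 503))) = 2046687547/295764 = 6920.00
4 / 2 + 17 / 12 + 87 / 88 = 4.41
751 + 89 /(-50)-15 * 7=32211 /50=644.22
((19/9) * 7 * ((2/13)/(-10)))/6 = -0.04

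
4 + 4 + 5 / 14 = 117 / 14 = 8.36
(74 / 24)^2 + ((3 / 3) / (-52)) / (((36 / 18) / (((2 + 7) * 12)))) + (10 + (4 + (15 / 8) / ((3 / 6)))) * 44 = 1477885 / 1872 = 789.47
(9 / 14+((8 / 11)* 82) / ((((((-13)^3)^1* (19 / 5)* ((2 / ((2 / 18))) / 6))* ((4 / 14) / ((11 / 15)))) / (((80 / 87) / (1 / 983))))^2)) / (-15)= -17267928108232649 / 224341766162505810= -0.08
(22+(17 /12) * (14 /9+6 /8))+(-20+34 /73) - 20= -449957 /31536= -14.27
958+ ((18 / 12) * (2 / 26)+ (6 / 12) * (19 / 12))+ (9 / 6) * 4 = 301051 / 312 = 964.91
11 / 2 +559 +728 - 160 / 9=22945 / 18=1274.72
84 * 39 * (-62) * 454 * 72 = -6639325056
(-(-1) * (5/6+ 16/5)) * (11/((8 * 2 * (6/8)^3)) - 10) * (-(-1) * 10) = -27346/81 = -337.60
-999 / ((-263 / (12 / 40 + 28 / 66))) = 2.75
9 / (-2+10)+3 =33 / 8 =4.12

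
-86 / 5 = -17.20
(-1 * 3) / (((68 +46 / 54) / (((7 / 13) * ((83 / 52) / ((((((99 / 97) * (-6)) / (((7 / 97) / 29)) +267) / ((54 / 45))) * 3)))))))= 109809 / 16082413490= 0.00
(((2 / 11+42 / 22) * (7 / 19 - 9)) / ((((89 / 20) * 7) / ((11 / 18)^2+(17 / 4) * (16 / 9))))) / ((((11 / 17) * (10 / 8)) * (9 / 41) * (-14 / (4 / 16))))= 482436914 / 1044129933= 0.46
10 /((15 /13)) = 26 /3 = 8.67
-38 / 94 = -19 / 47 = -0.40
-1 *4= -4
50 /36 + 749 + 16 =13795 /18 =766.39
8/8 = 1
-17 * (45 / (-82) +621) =-864909 / 82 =-10547.67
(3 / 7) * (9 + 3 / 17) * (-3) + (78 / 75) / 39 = -105062 / 8925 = -11.77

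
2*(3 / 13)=6 / 13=0.46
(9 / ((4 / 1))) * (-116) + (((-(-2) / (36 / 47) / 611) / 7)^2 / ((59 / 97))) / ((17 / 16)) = -175593826475 / 672773283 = -261.00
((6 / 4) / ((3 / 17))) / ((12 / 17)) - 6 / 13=3613 / 312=11.58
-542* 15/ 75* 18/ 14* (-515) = 502434/ 7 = 71776.29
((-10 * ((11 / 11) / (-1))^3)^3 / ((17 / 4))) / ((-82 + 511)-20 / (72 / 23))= 72000 / 129319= 0.56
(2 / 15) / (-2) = -1 / 15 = -0.07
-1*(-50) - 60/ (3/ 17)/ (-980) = 2467/ 49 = 50.35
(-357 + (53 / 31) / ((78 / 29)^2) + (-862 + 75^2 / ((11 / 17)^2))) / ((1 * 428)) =28.54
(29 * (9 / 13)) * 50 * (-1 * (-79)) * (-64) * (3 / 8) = -24742800 / 13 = -1903292.31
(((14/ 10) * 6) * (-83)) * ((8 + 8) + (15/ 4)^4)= -95378703/ 640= -149029.22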